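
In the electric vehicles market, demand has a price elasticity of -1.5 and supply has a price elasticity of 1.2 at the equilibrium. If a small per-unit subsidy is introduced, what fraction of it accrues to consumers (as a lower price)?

Consumer share = 4/9

For a small subsidy around the equilibrium, the benefit split depends on the relative slopes, which at a point are proportional to the elasticities.
Buyer share = εs/(εs + |εd|) = 1.2/(1.2 + 1.5) = 4/9; seller share = |εd|/(εs + |εd|) = 5/9.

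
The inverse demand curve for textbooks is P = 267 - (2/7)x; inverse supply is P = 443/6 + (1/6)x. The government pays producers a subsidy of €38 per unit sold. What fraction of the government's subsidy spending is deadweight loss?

DWL / government spending = 6/73

Pre-subsidy: 267 - (2/7)x = 443/6 + (1/6)x gives x* = 427 and P* = 145.
With the subsidy, sellers receive Ps = Pb + 38 for each unit, where Pb is the price buyers pay.
On the curves, Pb = 267 - (2/7)x and Ps = 443/6 + (1/6)x; the wedge Ps − Pb = 38 gives 443/6 + (1/6)x − (267 - (2/7)x) = 38, so x' = 511.
Then Pb = 267 − (2/7)·511 = 121 and Ps = 443/6 + (1/6)·511 = 159.
ΔCS = ½(427 + 511)(145 − 121) = 11256; ΔPS = ½(427 + 511)(159 − 145) = 6566.
Government spending = 38 × 511 = 19418.
DWL = ½ × 38 × (511 − 427) = 1596; fraction = 1596 / 19418 = 6/73.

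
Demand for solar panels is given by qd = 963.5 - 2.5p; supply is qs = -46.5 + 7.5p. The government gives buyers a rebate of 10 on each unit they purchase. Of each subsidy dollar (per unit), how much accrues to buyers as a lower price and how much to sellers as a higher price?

Buyers gain 7.5 per unit; sellers gain 2.5 per unit

Pre-subsidy: 963.5 - 2.5p = -46.5 + 7.5p gives p* = 101, q* = 711.
With the rebate, buyers effectively pay pb = ps − 10, where ps is the price sellers receive.
Demand in terms of ps becomes qd = 963.5 − 2.5(ps − 10) = 988.5 - 2.5ps. Setting this equal to supply: 988.5 - 2.5ps = -46.5 + 7.5ps, so ps = 103.5.
Buyers pay pb = 103.5 − 10 = 93.5; q' = -46.5 + 7.5·103.5 = 729.75.
Buyers' price falls by p* − pb = 101 − 93.5 = 7.5; sellers' price rises by ps − p* = 103.5 − 101 = 2.5.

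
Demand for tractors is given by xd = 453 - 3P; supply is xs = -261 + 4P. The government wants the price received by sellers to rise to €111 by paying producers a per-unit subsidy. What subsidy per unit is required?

At a seller price of 111, quantity supplied is -261 + 4·111 = 183.
Buyers absorb 183 only when they pay Pb with 453 − 3·Pb = 183, i.e. Pb = 90.
s = Ps − Pb = 111 − 90 = 21.

Required subsidy s = €21 per unit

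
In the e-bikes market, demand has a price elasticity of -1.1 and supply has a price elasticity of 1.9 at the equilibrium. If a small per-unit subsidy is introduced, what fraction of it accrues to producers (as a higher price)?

Producer share = 11/30

For a small subsidy around the equilibrium, the benefit split depends on the relative slopes, which at a point are proportional to the elasticities.
Buyer share = εs/(εs + |εd|) = 1.9/(1.9 + 1.1) = 19/30; seller share = |εd|/(εs + |εd|) = 11/30.
So producers capture 11/30 of the subsidy.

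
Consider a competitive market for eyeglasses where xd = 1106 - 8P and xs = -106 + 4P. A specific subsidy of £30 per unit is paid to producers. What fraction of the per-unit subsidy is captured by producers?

Pre-subsidy: 1106 - 8P = -106 + 4P gives P* = 101, x* = 298.
With the subsidy, sellers receive Ps = Pb + 30 for each unit, where Pb is the price buyers pay.
Supply in terms of Pb becomes xs = -106 + 4(Pb + 30) = 14 + 4Pb. Setting this equal to demand: 1106 - 8Pb = 14 + 4Pb, so Pb = 91.
Sellers receive Ps = 91 + 30 = 121; x' = 1106 − 8·91 = 378.
Buyers' price falls by P* − Pb = 101 − 91 = 10; sellers' price rises by Ps − P* = 121 − 101 = 20.
So producers capture 20/30 = 2/3 of each unit of subsidy.

Producer share = 2/3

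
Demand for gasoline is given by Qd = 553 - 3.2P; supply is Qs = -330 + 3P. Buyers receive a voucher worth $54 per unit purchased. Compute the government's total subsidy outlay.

Government cost = 302778/31

Pre-subsidy: 553 - 3.2P = -330 + 3P gives P* = 4415/31, Q* = 3015/31.
With the rebate, buyers effectively pay Pb = Ps − 54, where Ps is the price sellers receive.
Demand in terms of Ps becomes Qd = 553 − 3.2(Ps − 54) = 725.8 - 3.2Ps. Setting this equal to supply: 725.8 - 3.2Ps = -330 + 3Ps, so Ps = 5279/31.
Buyers pay Pb = 5279/31 − 54 = 3605/31; Q' = -330 + 3·(5279/31) = 5607/31.
Government outlay = subsidy × quantity = 54 × 5607/31 = 302778/31.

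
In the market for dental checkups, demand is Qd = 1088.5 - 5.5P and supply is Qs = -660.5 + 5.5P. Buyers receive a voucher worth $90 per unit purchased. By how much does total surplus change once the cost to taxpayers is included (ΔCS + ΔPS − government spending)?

Net change in total surplus = -$11137.5

Pre-subsidy: 1088.5 - 5.5P = -660.5 + 5.5P gives P* = 159, Q* = 214.
With the rebate, buyers effectively pay Pb = Ps − 90, where Ps is the price sellers receive.
Demand in terms of Ps becomes Qd = 1088.5 − 5.5(Ps − 90) = 1583.5 - 5.5Ps. Setting this equal to supply: 1583.5 - 5.5Ps = -660.5 + 5.5Ps, so Ps = 204.
Buyers pay Pb = 204 − 90 = 114; Q' = -660.5 + 5.5·204 = 461.5.
ΔCS = ½(214 + 461.5)(159 − 114) = 15198.75; ΔPS = ½(214 + 461.5)(204 − 159) = 15198.75.
Government spending = 90 × 461.5 = 41535.
Net change = 15198.75 + 15198.75 − 41535 = -11137.5. The loss equals the DWL triangle ½·90·247.5.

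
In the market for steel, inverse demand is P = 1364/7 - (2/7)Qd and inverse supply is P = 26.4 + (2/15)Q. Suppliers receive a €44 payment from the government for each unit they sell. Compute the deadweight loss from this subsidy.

Pre-subsidy: 1364/7 - (2/7)Q = 26.4 + (2/15)Q gives Q* = 402 and P* = 80.
With the subsidy, sellers receive Ps = Pb + 44 for each unit, where Pb is the price buyers pay.
On the curves, Pb = 1364/7 - (2/7)Q and Ps = 26.4 + (2/15)Q; the wedge Ps − Pb = 44 gives 26.4 + (2/15)Q − (1364/7 - (2/7)Q) = 44, so Q' = 507.
Then Pb = 1364/7 − (2/7)·507 = 50 and Ps = 26.4 + (2/15)·507 = 94.
The subsidy expands output by 507 − 402 = 105 past the efficient level; on those units the gap between marginal cost and willingness to pay runs from 0 up to 44.
DWL = ½ × 44 × 105 = 2310.

Deadweight loss = €2310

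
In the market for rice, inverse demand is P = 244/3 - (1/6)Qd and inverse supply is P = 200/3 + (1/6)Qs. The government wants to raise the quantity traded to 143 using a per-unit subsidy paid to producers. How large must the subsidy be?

At Q = 143, from the demand curve buyers pay Pb = 244/3 − (1/6)·143 = 57.5; from the supply curve sellers need Ps = 200/3 + (1/6)·143 = 90.5.
The subsidy must fill the gap: s = Ps − Pb = 90.5 − 57.5 = 33.

Required subsidy s = 33 per unit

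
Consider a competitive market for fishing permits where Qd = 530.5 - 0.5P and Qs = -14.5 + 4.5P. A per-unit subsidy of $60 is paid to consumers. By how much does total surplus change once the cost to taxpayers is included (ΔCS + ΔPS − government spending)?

Pre-subsidy: 530.5 - 0.5P = -14.5 + 4.5P gives P* = 109, Q* = 476.
With the rebate, buyers effectively pay Pb = Ps − 60, where Ps is the price sellers receive.
Demand in terms of Ps becomes Qd = 530.5 − 0.5(Ps − 60) = 560.5 - 0.5Ps. Setting this equal to supply: 560.5 - 0.5Ps = -14.5 + 4.5Ps, so Ps = 115.
Buyers pay Pb = 115 − 60 = 55; Q' = -14.5 + 4.5·115 = 503.
ΔCS = ½(476 + 503)(109 − 55) = 26433; ΔPS = ½(476 + 503)(115 − 109) = 2937.
Government spending = 60 × 503 = 30180.
Net change = 26433 + 2937 − 30180 = -810. The loss equals the DWL triangle ½·60·27.

Net change in total surplus = -$810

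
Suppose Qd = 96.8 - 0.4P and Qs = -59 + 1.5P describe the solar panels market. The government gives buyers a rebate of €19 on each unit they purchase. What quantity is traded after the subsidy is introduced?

Pre-subsidy: 96.8 - 0.4P = -59 + 1.5P gives P* = 82, Q* = 64.
With the rebate, buyers effectively pay Pb = Ps − 19, where Ps is the price sellers receive.
Demand in terms of Ps becomes Qd = 96.8 − 0.4(Ps − 19) = 104.4 - 0.4Ps. Setting this equal to supply: 104.4 - 0.4Ps = -59 + 1.5Ps, so Ps = 86.
Buyers pay Pb = 86 − 19 = 67; Q' = -59 + 1.5·86 = 70.

Q' = 70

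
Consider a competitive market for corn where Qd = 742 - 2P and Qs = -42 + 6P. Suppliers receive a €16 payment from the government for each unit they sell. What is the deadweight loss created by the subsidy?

Pre-subsidy: 742 - 2P = -42 + 6P gives P* = 98, Q* = 546.
With the subsidy, sellers receive Ps = Pb + 16 for each unit, where Pb is the price buyers pay.
Supply in terms of Pb becomes Qs = -42 + 6(Pb + 16) = 54 + 6Pb. Setting this equal to demand: 742 - 2Pb = 54 + 6Pb, so Pb = 86.
Sellers receive Ps = 86 + 16 = 102; Q' = 742 − 2·86 = 570.
The subsidy expands output by 570 − 546 = 24 past the efficient level; on those units the gap between marginal cost and willingness to pay runs from 0 up to 16.
DWL = ½ × 16 × 24 = 192.

Deadweight loss = €192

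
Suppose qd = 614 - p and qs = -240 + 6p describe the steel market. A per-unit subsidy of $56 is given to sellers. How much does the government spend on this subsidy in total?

Government cost = $30240

Pre-subsidy: 614 - p = -240 + 6p gives p* = 122, q* = 492.
With the subsidy, sellers receive ps = pb + 56 for each unit, where pb is the price buyers pay.
Supply in terms of pb becomes qs = -240 + 6(pb + 56) = 96 + 6pb. Setting this equal to demand: 614 - pb = 96 + 6pb, so pb = 74.
Sellers receive ps = 74 + 56 = 130; q' = 614 − 1·74 = 540.
Government outlay = subsidy × quantity = 56 × 540 = 30240.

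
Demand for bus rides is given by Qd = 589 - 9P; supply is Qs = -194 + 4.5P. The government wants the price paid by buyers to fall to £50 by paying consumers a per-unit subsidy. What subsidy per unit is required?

At a buyer price of 50, quantity demanded is 589 − 9·50 = 139.
Sellers supply 139 only when they receive Ps with -194 + 4.5·Ps = 139, i.e. Ps = 74.
s = Ps − Pb = 74 − 50 = 24.

Required subsidy s = £24 per unit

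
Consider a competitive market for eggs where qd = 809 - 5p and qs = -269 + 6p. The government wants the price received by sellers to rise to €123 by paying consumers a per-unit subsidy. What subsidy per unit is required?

Required subsidy s = €55 per unit

At a seller price of 123, quantity supplied is -269 + 6·123 = 469.
Buyers absorb 469 only when they pay pb with 809 − 5·pb = 469, i.e. pb = 68.
s = ps − pb = 123 − 68 = 55.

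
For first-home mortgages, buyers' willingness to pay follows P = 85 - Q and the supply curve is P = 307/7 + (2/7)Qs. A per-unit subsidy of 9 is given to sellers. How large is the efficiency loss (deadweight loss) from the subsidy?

Pre-subsidy: 85 - Q = 307/7 + (2/7)Q gives Q* = 32 and P* = 53.
With the subsidy, sellers receive Ps = Pb + 9 for each unit, where Pb is the price buyers pay.
On the curves, Pb = 85 - Q and Ps = 307/7 + (2/7)Q; the wedge Ps − Pb = 9 gives 307/7 + (2/7)Q − (85 - Q) = 9, so Q' = 39.
Then Pb = 85 − 1·39 = 46 and Ps = 307/7 + (2/7)·39 = 55.
The subsidy expands output by 39 − 32 = 7 past the efficient level; on those units the gap between marginal cost and willingness to pay runs from 0 up to 9.
DWL = ½ × 9 × 7 = 31.5.

Deadweight loss = 31.5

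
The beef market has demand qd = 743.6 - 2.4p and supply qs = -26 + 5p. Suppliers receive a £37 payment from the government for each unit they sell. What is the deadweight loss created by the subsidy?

Deadweight loss = £1110

Pre-subsidy: 743.6 - 2.4p = -26 + 5p gives p* = 104, q* = 494.
With the subsidy, sellers receive ps = pb + 37 for each unit, where pb is the price buyers pay.
Supply in terms of pb becomes qs = -26 + 5(pb + 37) = 159 + 5pb. Setting this equal to demand: 743.6 - 2.4pb = 159 + 5pb, so pb = 79.
Sellers receive ps = 79 + 37 = 116; q' = 743.6 − 2.4·79 = 554.
The subsidy expands output by 554 − 494 = 60 past the efficient level; on those units the gap between marginal cost and willingness to pay runs from 0 up to 37.
DWL = ½ × 37 × 60 = 1110.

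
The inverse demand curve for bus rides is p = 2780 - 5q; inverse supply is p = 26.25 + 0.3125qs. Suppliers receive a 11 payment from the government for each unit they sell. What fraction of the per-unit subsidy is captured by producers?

Pre-subsidy: 2780 - 5q = 26.25 + 0.3125q gives q* = 8812/17 and p* = 3200/17.
With the subsidy, sellers receive ps = pb + 11 for each unit, where pb is the price buyers pay.
On the curves, pb = 2780 - 5q and ps = 26.25 + 0.3125q; the wedge ps − pb = 11 gives 26.25 + 0.3125q − (2780 - 5q) = 11, so q' = 44236/85.
Then pb = 2780 − 5·(44236/85) = 3024/17 and ps = 26.25 + 0.3125·(44236/85) = 3211/17.
Buyers' price falls by p* − pb = 3200/17 − 3024/17 = 176/17; sellers' price rises by ps − p* = 3211/17 − 3200/17 = 11/17.
So producers capture (11/17)/11 = 1/17 of each unit of subsidy.

Producer share = 1/17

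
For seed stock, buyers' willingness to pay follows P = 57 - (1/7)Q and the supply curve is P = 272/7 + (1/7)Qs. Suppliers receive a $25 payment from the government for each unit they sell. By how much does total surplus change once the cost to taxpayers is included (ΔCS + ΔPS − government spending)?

Pre-subsidy: 57 - (1/7)Q = 272/7 + (1/7)Q gives Q* = 63.5 and P* = 671/14.
With the subsidy, sellers receive Ps = Pb + 25 for each unit, where Pb is the price buyers pay.
On the curves, Pb = 57 - (1/7)Q and Ps = 272/7 + (1/7)Q; the wedge Ps − Pb = 25 gives 272/7 + (1/7)Q − (57 - (1/7)Q) = 25, so Q' = 151.
Then Pb = 57 − (1/7)·151 = 248/7 and Ps = 272/7 + (1/7)·151 = 423/7.
ΔCS = ½(63.5 + 151)(671/14 − 248/7) = 1340.625; ΔPS = ½(63.5 + 151)(423/7 − 671/14) = 1340.625.
Government spending = 25 × 151 = 3775.
Net change = 1340.625 + 1340.625 − 3775 = -1093.75. The loss equals the DWL triangle ½·25·87.5.

Net change in total surplus = -$1093.75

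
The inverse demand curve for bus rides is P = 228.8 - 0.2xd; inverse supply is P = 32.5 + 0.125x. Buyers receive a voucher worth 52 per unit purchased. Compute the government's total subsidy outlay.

Pre-subsidy: 228.8 - 0.2x = 32.5 + 0.125x gives x* = 604 and P* = 108.
With the rebate, buyers effectively pay Pb = Ps − 52, where Ps is the price sellers receive.
On the curves, Pb = 228.8 - 0.2x and Ps = 32.5 + 0.125x; the wedge Ps − Pb = 52 gives 32.5 + 0.125x − (228.8 - 0.2x) = 52, so x' = 764.
Then Pb = 228.8 − 0.2·764 = 76 and Ps = 32.5 + 0.125·764 = 128.
Government outlay = subsidy × quantity = 52 × 764 = 39728.

Government cost = 39728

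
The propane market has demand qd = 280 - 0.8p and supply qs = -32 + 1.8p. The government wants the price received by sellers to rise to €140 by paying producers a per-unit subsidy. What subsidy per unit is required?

Required subsidy s = €65 per unit

At a seller price of 140, quantity supplied is -32 + 1.8·140 = 220.
Buyers absorb 220 only when they pay pb with 280 − 0.8·pb = 220, i.e. pb = 75.
s = ps − pb = 140 − 75 = 65.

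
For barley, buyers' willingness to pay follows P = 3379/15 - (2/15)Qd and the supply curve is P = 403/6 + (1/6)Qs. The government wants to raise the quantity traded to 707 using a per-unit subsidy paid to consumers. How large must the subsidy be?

Required subsidy s = 54 per unit

At Q = 707, from the demand curve buyers pay Pb = 3379/15 − (2/15)·707 = 131; from the supply curve sellers need Ps = 403/6 + (1/6)·707 = 185.
The subsidy must fill the gap: s = Ps − Pb = 185 − 131 = 54.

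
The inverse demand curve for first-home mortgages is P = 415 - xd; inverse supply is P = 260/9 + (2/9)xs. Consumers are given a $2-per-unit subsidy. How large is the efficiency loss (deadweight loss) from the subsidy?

Deadweight loss = 18/11

Pre-subsidy: 415 - x = 260/9 + (2/9)x gives x* = 3475/11 and P* = 1090/11.
With the rebate, buyers effectively pay Pb = Ps − 2, where Ps is the price sellers receive.
On the curves, Pb = 415 - x and Ps = 260/9 + (2/9)x; the wedge Ps − Pb = 2 gives 260/9 + (2/9)x − (415 - x) = 2, so x' = 3493/11.
Then Pb = 415 − 1·(3493/11) = 1072/11 and Ps = 260/9 + (2/9)·(3493/11) = 1094/11.
The subsidy expands output by 3493/11 − 3475/11 = 18/11 past the efficient level; on those units the gap between marginal cost and willingness to pay runs from 0 up to 2.
DWL = ½ × 2 × 18/11 = 18/11.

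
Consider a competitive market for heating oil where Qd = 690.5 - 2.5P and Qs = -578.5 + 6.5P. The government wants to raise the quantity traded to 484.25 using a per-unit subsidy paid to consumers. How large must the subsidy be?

Required subsidy s = 81 per unit

At Q = 484.25, invert demand for the buyer price: Pb = (690.5 − 484.25)/2.5 = 82.5; invert supply for the seller price: Ps = (484.25 − (-578.5))/6.5 = 163.5.
The subsidy must fill the gap: s = Ps − Pb = 163.5 − 82.5 = 81.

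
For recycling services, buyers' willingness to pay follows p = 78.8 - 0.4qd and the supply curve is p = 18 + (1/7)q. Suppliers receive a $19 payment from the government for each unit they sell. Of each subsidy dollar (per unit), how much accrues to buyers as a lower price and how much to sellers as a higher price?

Buyers gain $14 per unit; sellers gain $5 per unit

Pre-subsidy: 78.8 - 0.4q = 18 + (1/7)q gives q* = 112 and p* = 34.
With the subsidy, sellers receive ps = pb + 19 for each unit, where pb is the price buyers pay.
On the curves, pb = 78.8 - 0.4q and ps = 18 + (1/7)q; the wedge ps − pb = 19 gives 18 + (1/7)q − (78.8 - 0.4q) = 19, so q' = 147.
Then pb = 78.8 − 0.4·147 = 20 and ps = 18 + (1/7)·147 = 39.
Buyers' price falls by p* − pb = 34 − 20 = 14; sellers' price rises by ps − p* = 39 − 34 = 5.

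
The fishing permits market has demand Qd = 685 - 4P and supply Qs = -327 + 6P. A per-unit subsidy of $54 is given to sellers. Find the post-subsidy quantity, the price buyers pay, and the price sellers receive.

Pre-subsidy: 685 - 4P = -327 + 6P gives P* = 101.2, Q* = 280.2.
With the subsidy, sellers receive Ps = Pb + 54 for each unit, where Pb is the price buyers pay.
Supply in terms of Pb becomes Qs = -327 + 6(Pb + 54) = -3 + 6Pb. Setting this equal to demand: 685 - 4Pb = -3 + 6Pb, so Pb = 68.8.
Sellers receive Ps = 68.8 + 54 = 122.8; Q' = 685 − 4·68.8 = 409.8.

Q' = 409.8; buyers pay $68.8; sellers receive $122.8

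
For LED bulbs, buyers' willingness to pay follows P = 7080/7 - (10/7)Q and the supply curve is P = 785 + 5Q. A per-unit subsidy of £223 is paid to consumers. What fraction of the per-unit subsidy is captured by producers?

Producer share = 7/9

Pre-subsidy: 7080/7 - (10/7)Q = 785 + 5Q gives Q* = 317/9 and P* = 8650/9.
With the rebate, buyers effectively pay Pb = Ps − 223, where Ps is the price sellers receive.
On the curves, Pb = 7080/7 - (10/7)Q and Ps = 785 + 5Q; the wedge Ps − Pb = 223 gives 785 + 5Q − (7080/7 - (10/7)Q) = 223, so Q' = 3146/45.
Then Pb = 7080/7 − (10/7)·(3146/45) = 8204/9 and Ps = 785 + 5·(3146/45) = 10211/9.
Buyers' price falls by P* − Pb = 8650/9 − 8204/9 = 446/9; sellers' price rises by Ps − P* = 10211/9 − 8650/9 = 1561/9.
So producers capture (1561/9)/223 = 7/9 of each unit of subsidy.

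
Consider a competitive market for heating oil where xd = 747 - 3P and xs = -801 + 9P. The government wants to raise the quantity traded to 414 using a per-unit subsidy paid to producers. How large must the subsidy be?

Required subsidy s = 24 per unit

At x = 414, invert demand for the buyer price: Pb = (747 − 414)/3 = 111; invert supply for the seller price: Ps = (414 − (-801))/9 = 135.
The subsidy must fill the gap: s = Ps − Pb = 135 − 111 = 24.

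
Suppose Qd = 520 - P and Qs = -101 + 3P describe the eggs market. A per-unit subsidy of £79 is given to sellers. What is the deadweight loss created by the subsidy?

Deadweight loss = £2340.375

Pre-subsidy: 520 - P = -101 + 3P gives P* = 155.25, Q* = 364.75.
With the subsidy, sellers receive Ps = Pb + 79 for each unit, where Pb is the price buyers pay.
Supply in terms of Pb becomes Qs = -101 + 3(Pb + 79) = 136 + 3Pb. Setting this equal to demand: 520 - Pb = 136 + 3Pb, so Pb = 96.
Sellers receive Ps = 96 + 79 = 175; Q' = 520 − 1·96 = 424.
The subsidy expands output by 424 − 364.75 = 59.25 past the efficient level; on those units the gap between marginal cost and willingness to pay runs from 0 up to 79.
DWL = ½ × 79 × 59.25 = 2340.375.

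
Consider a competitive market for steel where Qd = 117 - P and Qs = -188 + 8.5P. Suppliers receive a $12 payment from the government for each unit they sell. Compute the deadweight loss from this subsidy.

Pre-subsidy: 117 - P = -188 + 8.5P gives P* = 610/19, Q* = 1613/19.
With the subsidy, sellers receive Ps = Pb + 12 for each unit, where Pb is the price buyers pay.
Supply in terms of Pb becomes Qs = -188 + 8.5(Pb + 12) = -86 + 8.5Pb. Setting this equal to demand: 117 - Pb = -86 + 8.5Pb, so Pb = 406/19.
Sellers receive Ps = 406/19 + 12 = 634/19; Q' = 117 − 1·(406/19) = 1817/19.
The subsidy expands output by 1817/19 − 1613/19 = 204/19 past the efficient level; on those units the gap between marginal cost and willingness to pay runs from 0 up to 12.
DWL = ½ × 12 × 204/19 = 1224/19.

Deadweight loss = 1224/19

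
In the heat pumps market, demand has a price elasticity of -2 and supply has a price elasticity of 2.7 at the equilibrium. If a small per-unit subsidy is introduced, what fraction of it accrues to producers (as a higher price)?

For a small subsidy around the equilibrium, the benefit split depends on the relative slopes, which at a point are proportional to the elasticities.
Buyer share = εs/(εs + |εd|) = 2.7/(2.7 + 2) = 27/47; seller share = |εd|/(εs + |εd|) = 20/47.
So producers capture 20/47 of the subsidy.

Producer share = 20/47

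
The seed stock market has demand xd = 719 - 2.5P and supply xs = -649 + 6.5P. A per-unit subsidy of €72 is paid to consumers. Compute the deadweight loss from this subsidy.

Pre-subsidy: 719 - 2.5P = -649 + 6.5P gives P* = 152, x* = 339.
With the rebate, buyers effectively pay Pb = Ps − 72, where Ps is the price sellers receive.
Demand in terms of Ps becomes xd = 719 − 2.5(Ps − 72) = 899 - 2.5Ps. Setting this equal to supply: 899 - 2.5Ps = -649 + 6.5Ps, so Ps = 172.
Buyers pay Pb = 172 − 72 = 100; x' = -649 + 6.5·172 = 469.
The subsidy expands output by 469 − 339 = 130 past the efficient level; on those units the gap between marginal cost and willingness to pay runs from 0 up to 72.
DWL = ½ × 72 × 130 = 4680.

Deadweight loss = €4680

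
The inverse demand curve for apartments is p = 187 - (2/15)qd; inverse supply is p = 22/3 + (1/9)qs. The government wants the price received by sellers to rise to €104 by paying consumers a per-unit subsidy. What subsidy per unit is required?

Required subsidy s = €33 per unit

At a seller price of 104, quantity supplied is -66 + 9·104 = 870.
Buyers absorb 870 only when they pay pb = 187 − (2/15)·870 = 71.
s = ps − pb = 104 − 71 = 33.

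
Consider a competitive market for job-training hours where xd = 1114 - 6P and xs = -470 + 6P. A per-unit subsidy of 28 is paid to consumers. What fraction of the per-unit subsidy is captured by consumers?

Consumer share = 0.5

Pre-subsidy: 1114 - 6P = -470 + 6P gives P* = 132, x* = 322.
With the rebate, buyers effectively pay Pb = Ps − 28, where Ps is the price sellers receive.
Demand in terms of Ps becomes xd = 1114 − 6(Ps − 28) = 1282 - 6Ps. Setting this equal to supply: 1282 - 6Ps = -470 + 6Ps, so Ps = 146.
Buyers pay Pb = 146 − 28 = 118; x' = -470 + 6·146 = 406.
Buyers' price falls by P* − Pb = 132 − 118 = 14; sellers' price rises by Ps − P* = 146 − 132 = 14.
So consumers capture 14/28 = 0.5 of each unit of subsidy.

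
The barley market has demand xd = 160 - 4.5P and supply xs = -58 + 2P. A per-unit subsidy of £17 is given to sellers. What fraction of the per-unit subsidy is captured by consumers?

Consumer share = 4/13

Pre-subsidy: 160 - 4.5P = -58 + 2P gives P* = 436/13, x* = 118/13.
With the subsidy, sellers receive Ps = Pb + 17 for each unit, where Pb is the price buyers pay.
Supply in terms of Pb becomes xs = -58 + 2(Pb + 17) = -24 + 2Pb. Setting this equal to demand: 160 - 4.5Pb = -24 + 2Pb, so Pb = 368/13.
Sellers receive Ps = 368/13 + 17 = 589/13; x' = 160 − 4.5·(368/13) = 424/13.
Buyers' price falls by P* − Pb = 436/13 − 368/13 = 68/13; sellers' price rises by Ps − P* = 589/13 − 436/13 = 153/13.
So consumers capture (68/13)/17 = 4/13 of each unit of subsidy.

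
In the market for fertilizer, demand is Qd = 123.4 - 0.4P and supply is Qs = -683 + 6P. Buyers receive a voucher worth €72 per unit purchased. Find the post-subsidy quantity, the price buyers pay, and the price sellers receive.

Q' = 100; buyers pay €58.5; sellers receive €130.5

Pre-subsidy: 123.4 - 0.4P = -683 + 6P gives P* = 126, Q* = 73.
With the rebate, buyers effectively pay Pb = Ps − 72, where Ps is the price sellers receive.
Demand in terms of Ps becomes Qd = 123.4 − 0.4(Ps − 72) = 152.2 - 0.4Ps. Setting this equal to supply: 152.2 - 0.4Ps = -683 + 6Ps, so Ps = 130.5.
Buyers pay Pb = 130.5 − 72 = 58.5; Q' = -683 + 6·130.5 = 100.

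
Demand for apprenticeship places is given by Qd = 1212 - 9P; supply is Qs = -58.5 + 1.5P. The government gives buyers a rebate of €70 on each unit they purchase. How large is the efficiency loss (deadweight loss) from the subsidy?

Deadweight loss = €3150

Pre-subsidy: 1212 - 9P = -58.5 + 1.5P gives P* = 121, Q* = 123.
With the rebate, buyers effectively pay Pb = Ps − 70, where Ps is the price sellers receive.
Demand in terms of Ps becomes Qd = 1212 − 9(Ps − 70) = 1842 - 9Ps. Setting this equal to supply: 1842 - 9Ps = -58.5 + 1.5Ps, so Ps = 181.
Buyers pay Pb = 181 − 70 = 111; Q' = -58.5 + 1.5·181 = 213.
The subsidy expands output by 213 − 123 = 90 past the efficient level; on those units the gap between marginal cost and willingness to pay runs from 0 up to 70.
DWL = ½ × 70 × 90 = 3150.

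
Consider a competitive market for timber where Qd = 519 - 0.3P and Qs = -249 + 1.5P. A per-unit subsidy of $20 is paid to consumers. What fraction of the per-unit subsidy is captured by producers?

Pre-subsidy: 519 - 0.3P = -249 + 1.5P gives P* = 1280/3, Q* = 391.
With the rebate, buyers effectively pay Pb = Ps − 20, where Ps is the price sellers receive.
Demand in terms of Ps becomes Qd = 519 − 0.3(Ps − 20) = 525 - 0.3Ps. Setting this equal to supply: 525 - 0.3Ps = -249 + 1.5Ps, so Ps = 430.
Buyers pay Pb = 430 − 20 = 410; Q' = -249 + 1.5·430 = 396.
Buyers' price falls by P* − Pb = 1280/3 − 410 = 50/3; sellers' price rises by Ps − P* = 430 − 1280/3 = 10/3.
So producers capture (10/3)/20 = 1/6 of each unit of subsidy.

Producer share = 1/6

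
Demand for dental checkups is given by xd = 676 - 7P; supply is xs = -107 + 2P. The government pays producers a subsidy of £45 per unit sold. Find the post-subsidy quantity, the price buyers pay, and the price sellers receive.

Pre-subsidy: 676 - 7P = -107 + 2P gives P* = 87, x* = 67.
With the subsidy, sellers receive Ps = Pb + 45 for each unit, where Pb is the price buyers pay.
Supply in terms of Pb becomes xs = -107 + 2(Pb + 45) = -17 + 2Pb. Setting this equal to demand: 676 - 7Pb = -17 + 2Pb, so Pb = 77.
Sellers receive Ps = 77 + 45 = 122; x' = 676 − 7·77 = 137.

x' = 137; buyers pay £77; sellers receive £122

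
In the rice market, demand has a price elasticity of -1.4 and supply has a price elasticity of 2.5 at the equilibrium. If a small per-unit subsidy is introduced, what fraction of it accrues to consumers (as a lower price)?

For a small subsidy around the equilibrium, the benefit split depends on the relative slopes, which at a point are proportional to the elasticities.
Buyer share = εs/(εs + |εd|) = 2.5/(2.5 + 1.4) = 25/39; seller share = |εd|/(εs + |εd|) = 14/39.

Consumer share = 25/39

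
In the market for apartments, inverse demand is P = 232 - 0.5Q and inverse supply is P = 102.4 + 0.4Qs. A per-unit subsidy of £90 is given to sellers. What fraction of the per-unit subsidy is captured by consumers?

Consumer share = 5/9

Pre-subsidy: 232 - 0.5Q = 102.4 + 0.4Q gives Q* = 144 and P* = 160.
With the subsidy, sellers receive Ps = Pb + 90 for each unit, where Pb is the price buyers pay.
On the curves, Pb = 232 - 0.5Q and Ps = 102.4 + 0.4Q; the wedge Ps − Pb = 90 gives 102.4 + 0.4Q − (232 - 0.5Q) = 90, so Q' = 244.
Then Pb = 232 − 0.5·244 = 110 and Ps = 102.4 + 0.4·244 = 200.
Buyers' price falls by P* − Pb = 160 − 110 = 50; sellers' price rises by Ps − P* = 200 − 160 = 40.
So consumers capture 50/90 = 5/9 of each unit of subsidy.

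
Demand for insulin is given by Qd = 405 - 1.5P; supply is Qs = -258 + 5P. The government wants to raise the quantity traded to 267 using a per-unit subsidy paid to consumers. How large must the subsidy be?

Required subsidy s = 13 per unit

At Q = 267, invert demand for the buyer price: Pb = (405 − 267)/1.5 = 92; invert supply for the seller price: Ps = (267 − (-258))/5 = 105.
The subsidy must fill the gap: s = Ps − Pb = 105 − 92 = 13.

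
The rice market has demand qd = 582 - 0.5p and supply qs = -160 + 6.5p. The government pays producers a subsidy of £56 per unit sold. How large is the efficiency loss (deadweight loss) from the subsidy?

Deadweight loss = £728

Pre-subsidy: 582 - 0.5p = -160 + 6.5p gives p* = 106, q* = 529.
With the subsidy, sellers receive ps = pb + 56 for each unit, where pb is the price buyers pay.
Supply in terms of pb becomes qs = -160 + 6.5(pb + 56) = 204 + 6.5pb. Setting this equal to demand: 582 - 0.5pb = 204 + 6.5pb, so pb = 54.
Sellers receive ps = 54 + 56 = 110; q' = 582 − 0.5·54 = 555.
The subsidy expands output by 555 − 529 = 26 past the efficient level; on those units the gap between marginal cost and willingness to pay runs from 0 up to 56.
DWL = ½ × 56 × 26 = 728.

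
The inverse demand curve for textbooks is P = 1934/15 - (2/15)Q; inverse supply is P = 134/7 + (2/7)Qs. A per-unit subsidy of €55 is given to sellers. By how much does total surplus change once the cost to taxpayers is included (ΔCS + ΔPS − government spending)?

Net change in total surplus = -€3609.375

Pre-subsidy: 1934/15 - (2/15)Q = 134/7 + (2/7)Q gives Q* = 262 and P* = 94.
With the subsidy, sellers receive Ps = Pb + 55 for each unit, where Pb is the price buyers pay.
On the curves, Pb = 1934/15 - (2/15)Q and Ps = 134/7 + (2/7)Q; the wedge Ps − Pb = 55 gives 134/7 + (2/7)Q − (1934/15 - (2/15)Q) = 55, so Q' = 393.25.
Then Pb = 1934/15 − (2/15)·393.25 = 76.5 and Ps = 134/7 + (2/7)·393.25 = 131.5.
ΔCS = ½(262 + 393.25)(94 − 76.5) = 5733.4375; ΔPS = ½(262 + 393.25)(131.5 − 94) = 12285.9375.
Government spending = 55 × 393.25 = 21628.75.
Net change = 5733.4375 + 12285.9375 − 21628.75 = -3609.375. The loss equals the DWL triangle ½·55·131.25.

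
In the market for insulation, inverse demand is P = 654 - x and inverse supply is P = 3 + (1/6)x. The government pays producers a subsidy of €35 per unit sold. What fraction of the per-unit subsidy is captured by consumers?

Consumer share = 6/7

Pre-subsidy: 654 - x = 3 + (1/6)x gives x* = 558 and P* = 96.
With the subsidy, sellers receive Ps = Pb + 35 for each unit, where Pb is the price buyers pay.
On the curves, Pb = 654 - x and Ps = 3 + (1/6)x; the wedge Ps − Pb = 35 gives 3 + (1/6)x − (654 - x) = 35, so x' = 588.
Then Pb = 654 − 1·588 = 66 and Ps = 3 + (1/6)·588 = 101.
Buyers' price falls by P* − Pb = 96 − 66 = 30; sellers' price rises by Ps − P* = 101 − 96 = 5.
So consumers capture 30/35 = 6/7 of each unit of subsidy.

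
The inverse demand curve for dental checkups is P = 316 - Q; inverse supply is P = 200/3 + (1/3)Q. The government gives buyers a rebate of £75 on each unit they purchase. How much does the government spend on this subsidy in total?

Government cost = £18243.75

Pre-subsidy: 316 - Q = 200/3 + (1/3)Q gives Q* = 187 and P* = 129.
With the rebate, buyers effectively pay Pb = Ps − 75, where Ps is the price sellers receive.
On the curves, Pb = 316 - Q and Ps = 200/3 + (1/3)Q; the wedge Ps − Pb = 75 gives 200/3 + (1/3)Q − (316 - Q) = 75, so Q' = 243.25.
Then Pb = 316 − 1·243.25 = 72.75 and Ps = 200/3 + (1/3)·243.25 = 147.75.
Government outlay = subsidy × quantity = 75 × 243.25 = 18243.75.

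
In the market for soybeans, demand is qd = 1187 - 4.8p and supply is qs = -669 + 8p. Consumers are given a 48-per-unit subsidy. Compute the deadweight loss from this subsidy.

Deadweight loss = 3456

Pre-subsidy: 1187 - 4.8p = -669 + 8p gives p* = 145, q* = 491.
With the rebate, buyers effectively pay pb = ps − 48, where ps is the price sellers receive.
Demand in terms of ps becomes qd = 1187 − 4.8(ps − 48) = 1417.4 - 4.8ps. Setting this equal to supply: 1417.4 - 4.8ps = -669 + 8ps, so ps = 163.
Buyers pay pb = 163 − 48 = 115; q' = -669 + 8·163 = 635.
The subsidy expands output by 635 − 491 = 144 past the efficient level; on those units the gap between marginal cost and willingness to pay runs from 0 up to 48.
DWL = ½ × 48 × 144 = 3456.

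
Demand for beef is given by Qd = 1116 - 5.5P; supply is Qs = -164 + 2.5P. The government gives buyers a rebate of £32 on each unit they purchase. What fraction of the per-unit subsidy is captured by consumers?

Consumer share = 0.3125

Pre-subsidy: 1116 - 5.5P = -164 + 2.5P gives P* = 160, Q* = 236.
With the rebate, buyers effectively pay Pb = Ps − 32, where Ps is the price sellers receive.
Demand in terms of Ps becomes Qd = 1116 − 5.5(Ps − 32) = 1292 - 5.5Ps. Setting this equal to supply: 1292 - 5.5Ps = -164 + 2.5Ps, so Ps = 182.
Buyers pay Pb = 182 − 32 = 150; Q' = -164 + 2.5·182 = 291.
Buyers' price falls by P* − Pb = 160 − 150 = 10; sellers' price rises by Ps − P* = 182 − 160 = 22.
So consumers capture 10/32 = 0.3125 of each unit of subsidy.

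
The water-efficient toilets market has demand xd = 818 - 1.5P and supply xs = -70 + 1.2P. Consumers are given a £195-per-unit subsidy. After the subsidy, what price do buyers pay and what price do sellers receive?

Buyers pay 2180/9; sellers receive 3935/9

Pre-subsidy: 818 - 1.5P = -70 + 1.2P gives P* = 2960/9, x* = 974/3.
With the rebate, buyers effectively pay Pb = Ps − 195, where Ps is the price sellers receive.
Demand in terms of Ps becomes xd = 818 − 1.5(Ps − 195) = 1110.5 - 1.5Ps. Setting this equal to supply: 1110.5 - 1.5Ps = -70 + 1.2Ps, so Ps = 3935/9.
Buyers pay Pb = 3935/9 − 195 = 2180/9; x' = -70 + 1.2·(3935/9) = 1364/3.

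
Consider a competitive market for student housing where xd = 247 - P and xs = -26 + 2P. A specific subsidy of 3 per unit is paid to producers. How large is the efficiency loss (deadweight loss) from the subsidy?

Deadweight loss = 3

Pre-subsidy: 247 - P = -26 + 2P gives P* = 91, x* = 156.
With the subsidy, sellers receive Ps = Pb + 3 for each unit, where Pb is the price buyers pay.
Supply in terms of Pb becomes xs = -26 + 2(Pb + 3) = -20 + 2Pb. Setting this equal to demand: 247 - Pb = -20 + 2Pb, so Pb = 89.
Sellers receive Ps = 89 + 3 = 92; x' = 247 − 1·89 = 158.
The subsidy expands output by 158 − 156 = 2 past the efficient level; on those units the gap between marginal cost and willingness to pay runs from 0 up to 3.
DWL = ½ × 3 × 2 = 3.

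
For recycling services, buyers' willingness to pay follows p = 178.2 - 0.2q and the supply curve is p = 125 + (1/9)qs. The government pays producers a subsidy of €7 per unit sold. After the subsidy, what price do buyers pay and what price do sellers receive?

Buyers pay €139.5; sellers receive €146.5

Pre-subsidy: 178.2 - 0.2q = 125 + (1/9)q gives q* = 171 and p* = 144.
With the subsidy, sellers receive ps = pb + 7 for each unit, where pb is the price buyers pay.
On the curves, pb = 178.2 - 0.2q and ps = 125 + (1/9)q; the wedge ps − pb = 7 gives 125 + (1/9)q − (178.2 - 0.2q) = 7, so q' = 193.5.
Then pb = 178.2 − 0.2·193.5 = 139.5 and ps = 125 + (1/9)·193.5 = 146.5.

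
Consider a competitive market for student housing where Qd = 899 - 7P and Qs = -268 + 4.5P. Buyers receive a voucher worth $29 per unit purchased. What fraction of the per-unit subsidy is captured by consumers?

Consumer share = 9/23

Pre-subsidy: 899 - 7P = -268 + 4.5P gives P* = 2334/23, Q* = 4339/23.
With the rebate, buyers effectively pay Pb = Ps − 29, where Ps is the price sellers receive.
Demand in terms of Ps becomes Qd = 899 − 7(Ps − 29) = 1102 - 7Ps. Setting this equal to supply: 1102 - 7Ps = -268 + 4.5Ps, so Ps = 2740/23.
Buyers pay Pb = 2740/23 − 29 = 2073/23; Q' = -268 + 4.5·(2740/23) = 6166/23.
Buyers' price falls by P* − Pb = 2334/23 − 2073/23 = 261/23; sellers' price rises by Ps − P* = 2740/23 − 2334/23 = 406/23.
So consumers capture (261/23)/29 = 9/23 of each unit of subsidy.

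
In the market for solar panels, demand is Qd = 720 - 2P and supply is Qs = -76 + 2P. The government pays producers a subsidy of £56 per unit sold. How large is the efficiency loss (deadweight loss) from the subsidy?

Pre-subsidy: 720 - 2P = -76 + 2P gives P* = 199, Q* = 322.
With the subsidy, sellers receive Ps = Pb + 56 for each unit, where Pb is the price buyers pay.
Supply in terms of Pb becomes Qs = -76 + 2(Pb + 56) = 36 + 2Pb. Setting this equal to demand: 720 - 2Pb = 36 + 2Pb, so Pb = 171.
Sellers receive Ps = 171 + 56 = 227; Q' = 720 − 2·171 = 378.
The subsidy expands output by 378 − 322 = 56 past the efficient level; on those units the gap between marginal cost and willingness to pay runs from 0 up to 56.
DWL = ½ × 56 × 56 = 1568.

Deadweight loss = £1568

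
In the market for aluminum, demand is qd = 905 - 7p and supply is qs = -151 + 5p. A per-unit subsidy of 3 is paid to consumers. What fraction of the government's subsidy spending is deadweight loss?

Pre-subsidy: 905 - 7p = -151 + 5p gives p* = 88, q* = 289.
With the rebate, buyers effectively pay pb = ps − 3, where ps is the price sellers receive.
Demand in terms of ps becomes qd = 905 − 7(ps − 3) = 926 - 7ps. Setting this equal to supply: 926 - 7ps = -151 + 5ps, so ps = 89.75.
Buyers pay pb = 89.75 − 3 = 86.75; q' = -151 + 5·89.75 = 297.75.
ΔCS = ½(289 + 297.75)(88 − 86.75) = 366.71875; ΔPS = ½(289 + 297.75)(89.75 − 88) = 513.40625.
Government spending = 3 × 297.75 = 893.25.
DWL = ½ × 3 × (297.75 − 289) = 13.125; fraction = 13.125 / 893.25 = 35/2382.

DWL / government spending = 35/2382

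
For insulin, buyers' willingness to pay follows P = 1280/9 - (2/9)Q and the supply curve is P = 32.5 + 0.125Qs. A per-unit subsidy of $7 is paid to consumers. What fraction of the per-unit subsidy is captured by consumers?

Consumer share = 0.64

Pre-subsidy: 1280/9 - (2/9)Q = 32.5 + 0.125Q gives Q* = 316 and P* = 72.
With the rebate, buyers effectively pay Pb = Ps − 7, where Ps is the price sellers receive.
On the curves, Pb = 1280/9 - (2/9)Q and Ps = 32.5 + 0.125Q; the wedge Ps − Pb = 7 gives 32.5 + 0.125Q − (1280/9 - (2/9)Q) = 7, so Q' = 336.16.
Then Pb = 1280/9 − (2/9)·336.16 = 67.52 and Ps = 32.5 + 0.125·336.16 = 74.52.
Buyers' price falls by P* − Pb = 72 − 67.52 = 4.48; sellers' price rises by Ps − P* = 74.52 − 72 = 2.52.
So consumers capture 4.48/7 = 0.64 of each unit of subsidy.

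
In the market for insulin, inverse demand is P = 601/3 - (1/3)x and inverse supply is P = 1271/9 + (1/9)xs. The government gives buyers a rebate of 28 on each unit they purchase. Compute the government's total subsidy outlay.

Government cost = 5488

Pre-subsidy: 601/3 - (1/3)x = 1271/9 + (1/9)x gives x* = 133 and P* = 156.
With the rebate, buyers effectively pay Pb = Ps − 28, where Ps is the price sellers receive.
On the curves, Pb = 601/3 - (1/3)x and Ps = 1271/9 + (1/9)x; the wedge Ps − Pb = 28 gives 1271/9 + (1/9)x − (601/3 - (1/3)x) = 28, so x' = 196.
Then Pb = 601/3 − (1/3)·196 = 135 and Ps = 1271/9 + (1/9)·196 = 163.
Government outlay = subsidy × quantity = 28 × 196 = 5488.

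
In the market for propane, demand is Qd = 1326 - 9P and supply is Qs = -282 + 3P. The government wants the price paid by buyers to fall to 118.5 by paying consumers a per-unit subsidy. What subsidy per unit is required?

At a buyer price of 118.5, quantity demanded is 1326 − 9·118.5 = 259.5.
Sellers supply 259.5 only when they receive Ps with -282 + 3·Ps = 259.5, i.e. Ps = 180.5.
s = Ps − Pb = 180.5 − 118.5 = 62.

Required subsidy s = 62 per unit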